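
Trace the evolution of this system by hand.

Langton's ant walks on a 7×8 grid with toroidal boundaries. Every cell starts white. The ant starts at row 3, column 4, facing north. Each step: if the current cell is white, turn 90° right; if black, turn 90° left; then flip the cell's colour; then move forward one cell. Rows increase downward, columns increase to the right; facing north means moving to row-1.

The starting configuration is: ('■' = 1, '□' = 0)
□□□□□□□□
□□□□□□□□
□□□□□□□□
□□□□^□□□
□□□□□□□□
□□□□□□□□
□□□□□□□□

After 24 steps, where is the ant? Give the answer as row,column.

5,2

t=0: □□□□□□□□
□□□□□□□□
□□□□□□□□
□□□□^□□□
□□□□□□□□
□□□□□□□□
□□□□□□□□
t=1: □□□□□□□□
□□□□□□□□
□□□□□□□□
□□□□■>□□
□□□□□□□□
□□□□□□□□
□□□□□□□□
t=2: □□□□□□□□
□□□□□□□□
□□□□□□□□
□□□□■■□□
□□□□□v□□
□□□□□□□□
□□□□□□□□
t=3: □□□□□□□□
□□□□□□□□
□□□□□□□□
□□□□■■□□
□□□□<■□□
□□□□□□□□
□□□□□□□□
t=4: □□□□□□□□
□□□□□□□□
□□□□□□□□
□□□□^■□□
□□□□■■□□
□□□□□□□□
□□□□□□□□
t=5: □□□□□□□□
□□□□□□□□
□□□□□□□□
□□□<□■□□
□□□□■■□□
□□□□□□□□
□□□□□□□□
t=6: □□□□□□□□
□□□□□□□□
□□□^□□□□
□□□■□■□□
□□□□■■□□
□□□□□□□□
□□□□□□□□
t=7: □□□□□□□□
□□□□□□□□
□□□■>□□□
□□□■□■□□
□□□□■■□□
□□□□□□□□
□□□□□□□□
t=8: □□□□□□□□
□□□□□□□□
□□□■■□□□
□□□■v■□□
□□□□■■□□
□□□□□□□□
□□□□□□□□
t=9: □□□□□□□□
□□□□□□□□
□□□■■□□□
□□□<■■□□
□□□□■■□□
□□□□□□□□
□□□□□□□□
t=10: □□□□□□□□
□□□□□□□□
□□□■■□□□
□□□□■■□□
□□□v■■□□
□□□□□□□□
□□□□□□□□
t=11: □□□□□□□□
□□□□□□□□
□□□■■□□□
□□□□■■□□
□□<■■■□□
□□□□□□□□
□□□□□□□□
t=12: □□□□□□□□
□□□□□□□□
□□□■■□□□
□□^□■■□□
□□■■■■□□
□□□□□□□□
□□□□□□□□
t=13: □□□□□□□□
□□□□□□□□
□□□■■□□□
□□■>■■□□
□□■■■■□□
□□□□□□□□
□□□□□□□□
t=14: □□□□□□□□
□□□□□□□□
□□□■■□□□
□□■■■■□□
□□■v■■□□
□□□□□□□□
□□□□□□□□
t=15: □□□□□□□□
□□□□□□□□
□□□■■□□□
□□■■■■□□
□□■□>■□□
□□□□□□□□
□□□□□□□□
t=16: □□□□□□□□
□□□□□□□□
□□□■■□□□
□□■■^■□□
□□■□□■□□
□□□□□□□□
□□□□□□□□
t=17: □□□□□□□□
□□□□□□□□
□□□■■□□□
□□■<□■□□
□□■□□■□□
□□□□□□□□
□□□□□□□□
t=18: □□□□□□□□
□□□□□□□□
□□□■■□□□
□□■□□■□□
□□■v□■□□
□□□□□□□□
□□□□□□□□
t=19: □□□□□□□□
□□□□□□□□
□□□■■□□□
□□■□□■□□
□□<■□■□□
□□□□□□□□
□□□□□□□□
t=20: □□□□□□□□
□□□□□□□□
□□□■■□□□
□□■□□■□□
□□□■□■□□
□□v□□□□□
□□□□□□□□
t=21: □□□□□□□□
□□□□□□□□
□□□■■□□□
□□■□□■□□
□□□■□■□□
□<■□□□□□
□□□□□□□□
t=22: □□□□□□□□
□□□□□□□□
□□□■■□□□
□□■□□■□□
□^□■□■□□
□■■□□□□□
□□□□□□□□
t=23: □□□□□□□□
□□□□□□□□
□□□■■□□□
□□■□□■□□
□■>■□■□□
□■■□□□□□
□□□□□□□□
t=24: □□□□□□□□
□□□□□□□□
□□□■■□□□
□□■□□■□□
□■■■□■□□
□■v□□□□□
□□□□□□□□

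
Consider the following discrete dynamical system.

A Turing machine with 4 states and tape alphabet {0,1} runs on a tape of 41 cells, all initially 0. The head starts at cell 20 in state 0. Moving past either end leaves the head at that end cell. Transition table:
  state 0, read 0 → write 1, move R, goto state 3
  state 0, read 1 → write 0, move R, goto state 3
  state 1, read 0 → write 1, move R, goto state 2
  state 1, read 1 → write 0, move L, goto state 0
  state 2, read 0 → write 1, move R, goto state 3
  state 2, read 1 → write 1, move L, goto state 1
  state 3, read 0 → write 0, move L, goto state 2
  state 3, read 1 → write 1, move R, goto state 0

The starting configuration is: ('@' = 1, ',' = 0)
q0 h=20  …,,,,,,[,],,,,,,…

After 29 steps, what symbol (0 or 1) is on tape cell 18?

0) q0 h=20  …,,,,,,[,],,,,,,…
1) q3 h=21  …,,,,,@[,],,,,,,…
2) q2 h=20  …,,,,,,[@],,,,,,…
3) q1 h=19  …,,,,,,[,]@,,,,,…
4) q2 h=20  …,,,,,@[@],,,,,,…
5) q1 h=19  …,,,,,,[@]@,,,,,…
6) q0 h=18  …,,,,,,[,],@,,,,…
7) q3 h=19  …,,,,,@[,]@,,,,,…
8) q2 h=18  …,,,,,,[@],@,,,,…
9) q1 h=17  …,,,,,,[,]@,@,,,…
10) q2 h=18  …,,,,,@[@],@,,,,…
11) q1 h=17  …,,,,,,[@]@,@,,,…
12) q0 h=16  …,,,,,,[,],@,@,,…
13) q3 h=17  …,,,,,@[,]@,@,,,…
14) q2 h=16  …,,,,,,[@],@,@,,…
15) q1 h=15  …,,,,,,[,]@,@,@,…
16) q2 h=16  …,,,,,@[@],@,@,,…
17) q1 h=15  …,,,,,,[@]@,@,@,…
18) q0 h=14  …,,,,,,[,],@,@,@…
19) q3 h=15  …,,,,,@[,]@,@,@,…
20) q2 h=14  …,,,,,,[@],@,@,@…
21) q1 h=13  …,,,,,,[,]@,@,@,…
22) q2 h=14  …,,,,,@[@],@,@,@…
23) q1 h=13  …,,,,,,[@]@,@,@,…
24) q0 h=12  …,,,,,,[,],@,@,@…
25) q3 h=13  …,,,,,@[,]@,@,@,…
26) q2 h=12  …,,,,,,[@],@,@,@…
27) q1 h=11  …,,,,,,[,]@,@,@,…
28) q2 h=12  …,,,,,@[@],@,@,@…
29) q1 h=11  …,,,,,,[@]@,@,@,…

1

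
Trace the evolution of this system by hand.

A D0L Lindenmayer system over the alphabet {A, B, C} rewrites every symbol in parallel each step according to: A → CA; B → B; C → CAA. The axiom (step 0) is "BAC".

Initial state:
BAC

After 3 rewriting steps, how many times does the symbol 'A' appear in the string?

step 0: BAC
step 1: BCACAA
step 2: BCAACACAACACA
step 3: BCAACACACAACACAACACACAACACAACA

17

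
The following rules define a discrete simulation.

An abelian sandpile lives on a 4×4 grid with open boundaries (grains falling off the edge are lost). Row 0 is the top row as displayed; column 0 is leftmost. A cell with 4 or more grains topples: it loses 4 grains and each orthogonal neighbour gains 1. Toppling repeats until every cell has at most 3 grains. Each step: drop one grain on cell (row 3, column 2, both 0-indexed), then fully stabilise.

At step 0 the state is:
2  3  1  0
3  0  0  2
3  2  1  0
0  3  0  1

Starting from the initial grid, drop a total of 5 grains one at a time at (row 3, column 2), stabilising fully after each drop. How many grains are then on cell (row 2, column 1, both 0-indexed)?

k=0  2  3  1  0
3  0  0  2
3  2  1  0
0  3  0  1
k=1  2  3  1  0
3  0  0  2
3  2  1  0
0  3  1  1
k=2  2  3  1  0
3  0  0  2
3  2  1  0
0  3  2  1
k=3  2  3  1  0
3  0  0  2
3  2  1  0
0  3  3  1
k=4  2  3  1  0
3  0  0  2
3  3  2  0
1  0  1  2
k=5  2  3  1  0
3  0  0  2
3  3  2  0
1  0  2  2

3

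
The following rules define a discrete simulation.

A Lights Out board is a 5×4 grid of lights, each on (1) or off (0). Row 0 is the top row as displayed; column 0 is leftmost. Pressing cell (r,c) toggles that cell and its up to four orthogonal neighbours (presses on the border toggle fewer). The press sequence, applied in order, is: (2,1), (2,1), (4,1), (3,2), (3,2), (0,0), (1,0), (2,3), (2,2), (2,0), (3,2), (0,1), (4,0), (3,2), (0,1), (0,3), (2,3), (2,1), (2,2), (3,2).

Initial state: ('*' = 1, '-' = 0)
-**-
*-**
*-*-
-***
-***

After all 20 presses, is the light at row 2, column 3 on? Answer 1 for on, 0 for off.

step 0: -**-
*-**
*-*-
-***
-***
step 1: -**-
****
-*--
--**
-***
step 2: -**-
*-**
*-*-
-***
-***
step 3: -**-
*-**
*-*-
--**
*--*
step 4: -**-
*-**
*---
-*--
*-**
step 5: -**-
*-**
*-*-
--**
*--*
step 6: *-*-
--**
*-*-
--**
*--*
step 7: --*-
****
--*-
--**
*--*
step 8: --*-
***-
---*
--*-
*--*
step 9: --*-
**--
-**-
----
*--*
step 10: --*-
-*--
*-*-
*---
*--*
step 11: --*-
-*--
*---
****
*-**
step 12: **--
----
*---
****
*-**
step 13: **--
----
*---
-***
-***
step 14: **--
----
*-*-
----
-*-*
step 15: --*-
-*--
*-*-
----
-*-*
step 16: ---*
-*-*
*-*-
----
-*-*
step 17: ---*
-*--
*--*
---*
-*-*
step 18: ---*
----
-***
-*-*
-*-*
step 19: ---*
--*-
----
-***
-*-*
step 20: ---*
--*-
--*-
----
-***

0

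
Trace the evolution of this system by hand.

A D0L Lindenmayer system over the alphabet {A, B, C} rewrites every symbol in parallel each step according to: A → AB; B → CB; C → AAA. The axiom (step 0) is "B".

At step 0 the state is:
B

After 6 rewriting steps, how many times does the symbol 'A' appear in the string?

k=0  B
k=1  CB
k=2  AAACB
k=3  ABABABAAACB
k=4  ABCBABCBABCBABABABAAACB
k=5  ABCBAAACBABCBAAACBABCBAAACBABCBABCBABCBABABABAAACB
k=6  ABCBAAACBABABABAAACBABCBAAACBABABABAAACBABCBAAACBABABABAAACBABCBAAACBABCBAAACBABCBAAACBABCBABCBABCBABABABAAACB

51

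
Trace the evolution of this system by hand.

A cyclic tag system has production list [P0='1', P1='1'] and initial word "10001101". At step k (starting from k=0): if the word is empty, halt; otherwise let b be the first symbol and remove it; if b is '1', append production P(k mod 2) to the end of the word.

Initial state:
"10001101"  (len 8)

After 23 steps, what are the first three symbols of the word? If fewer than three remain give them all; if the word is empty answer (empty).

111

step 0: "10001101"  (len 8)
step 1: "00011011"  (len 8)
step 2: "0011011"  (len 7)
step 3: "011011"  (len 6)
step 4: "11011"  (len 5)
step 5: "10111"  (len 5)
step 6: "01111"  (len 5)
step 7: "1111"  (len 4)
step 8: "1111"  (len 4)
step 9: "1111"  (len 4)
step 10: "1111"  (len 4)
step 11: "1111"  (len 4)
step 12: "1111"  (len 4)
step 13: "1111"  (len 4)
step 14: "1111"  (len 4)
step 15: "1111"  (len 4)
step 16: "1111"  (len 4)
step 17: "1111"  (len 4)
step 18: "1111"  (len 4)
step 19: "1111"  (len 4)
step 20: "1111"  (len 4)
step 21: "1111"  (len 4)
step 22: "1111"  (len 4)
step 23: "1111"  (len 4)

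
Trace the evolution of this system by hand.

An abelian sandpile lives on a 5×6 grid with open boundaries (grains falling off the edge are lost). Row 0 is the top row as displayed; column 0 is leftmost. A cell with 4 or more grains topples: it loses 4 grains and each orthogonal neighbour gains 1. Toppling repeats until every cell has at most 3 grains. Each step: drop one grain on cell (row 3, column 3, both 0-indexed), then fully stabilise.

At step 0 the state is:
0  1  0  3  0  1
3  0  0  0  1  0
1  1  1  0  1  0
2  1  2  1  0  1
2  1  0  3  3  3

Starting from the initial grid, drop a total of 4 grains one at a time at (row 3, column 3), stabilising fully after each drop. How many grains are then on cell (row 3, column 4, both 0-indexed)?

[0] 0  1  0  3  0  1
3  0  0  0  1  0
1  1  1  0  1  0
2  1  2  1  0  1
2  1  0  3  3  3
[1] 0  1  0  3  0  1
3  0  0  0  1  0
1  1  1  0  1  0
2  1  2  2  0  1
2  1  0  3  3  3
[2] 0  1  0  3  0  1
3  0  0  0  1  0
1  1  1  0  1  0
2  1  2  3  0  1
2  1  0  3  3  3
[3] 0  1  0  3  0  1
3  0  0  0  1  0
1  1  1  1  1  0
2  1  3  1  2  2
2  1  1  1  1  0
[4] 0  1  0  3  0  1
3  0  0  0  1  0
1  1  1  1  1  0
2  1  3  2  2  2
2  1  1  1  1  0

2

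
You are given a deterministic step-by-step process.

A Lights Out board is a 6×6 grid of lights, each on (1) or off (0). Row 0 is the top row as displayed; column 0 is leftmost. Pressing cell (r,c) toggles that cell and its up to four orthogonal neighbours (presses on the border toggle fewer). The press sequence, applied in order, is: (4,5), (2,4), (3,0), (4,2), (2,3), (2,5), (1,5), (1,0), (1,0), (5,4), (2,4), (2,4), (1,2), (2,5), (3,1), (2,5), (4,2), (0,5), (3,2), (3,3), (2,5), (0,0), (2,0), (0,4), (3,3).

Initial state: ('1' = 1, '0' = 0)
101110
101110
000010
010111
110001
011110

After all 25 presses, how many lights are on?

13

t=0: 101110
101110
000010
010111
110001
011110
t=1: 101110
101110
000010
010110
110010
011111
t=2: 101110
101100
000101
010100
110010
011111
t=3: 101110
101100
100101
100100
010010
011111
t=4: 101110
101100
100101
101100
001110
010111
t=5: 101110
101000
101011
101000
001110
010111
t=6: 101110
101001
101000
101001
001110
010111
t=7: 101111
101010
101001
101001
001110
010111
t=8: 001111
011010
001001
101001
001110
010111
t=9: 101111
101010
101001
101001
001110
010111
t=10: 101111
101010
101001
101001
001100
010000
t=11: 101111
101000
101110
101011
001100
010000
t=12: 101111
101010
101001
101001
001100
010000
t=13: 100111
110110
100001
101001
001100
010000
t=14: 100111
110111
100010
101000
001100
010000
t=15: 100111
110111
110010
010000
011100
010000
t=16: 100111
110110
110001
010001
011100
010000
t=17: 100111
110110
110001
011001
000000
011000
t=18: 100100
110111
110001
011001
000000
011000
t=19: 100100
110111
111001
000101
001000
011000
t=20: 100100
110111
111101
001011
001100
011000
t=21: 100100
110110
111110
001010
001100
011000
t=22: 010100
010110
111110
001010
001100
011000
t=23: 010100
110110
001110
101010
001100
011000
t=24: 010011
110100
001110
101010
001100
011000
t=25: 010011
110100
001010
100100
001000
011000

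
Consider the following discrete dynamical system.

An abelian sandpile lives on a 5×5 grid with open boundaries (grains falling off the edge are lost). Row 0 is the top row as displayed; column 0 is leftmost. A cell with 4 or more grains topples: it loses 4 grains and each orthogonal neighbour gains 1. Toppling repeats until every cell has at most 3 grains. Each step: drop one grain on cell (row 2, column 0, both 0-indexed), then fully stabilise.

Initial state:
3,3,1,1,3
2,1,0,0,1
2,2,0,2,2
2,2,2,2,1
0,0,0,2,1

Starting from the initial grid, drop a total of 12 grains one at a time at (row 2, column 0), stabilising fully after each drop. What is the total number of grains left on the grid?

gen 0: 3,3,1,1,3
2,1,0,0,1
2,2,0,2,2
2,2,2,2,1
0,0,0,2,1
gen 1: 3,3,1,1,3
2,1,0,0,1
3,2,0,2,2
2,2,2,2,1
0,0,0,2,1
gen 2: 3,3,1,1,3
3,1,0,0,1
0,3,0,2,2
3,2,2,2,1
0,0,0,2,1
gen 3: 3,3,1,1,3
3,1,0,0,1
1,3,0,2,2
3,2,2,2,1
0,0,0,2,1
gen 4: 3,3,1,1,3
3,1,0,0,1
2,3,0,2,2
3,2,2,2,1
0,0,0,2,1
gen 5: 3,3,1,1,3
3,1,0,0,1
3,3,0,2,2
3,2,2,2,1
0,0,0,2,1
gen 6: 1,1,2,1,3
2,0,1,0,1
3,2,1,2,2
1,0,3,2,1
1,1,0,2,1
gen 7: 1,1,2,1,3
3,0,1,0,1
0,3,1,2,2
2,0,3,2,1
1,1,0,2,1
gen 8: 1,1,2,1,3
3,0,1,0,1
1,3,1,2,2
2,0,3,2,1
1,1,0,2,1
gen 9: 1,1,2,1,3
3,0,1,0,1
2,3,1,2,2
2,0,3,2,1
1,1,0,2,1
gen 10: 1,1,2,1,3
3,0,1,0,1
3,3,1,2,2
2,0,3,2,1
1,1,0,2,1
gen 11: 2,1,2,1,3
0,2,1,0,1
2,0,2,2,2
3,1,3,2,1
1,1,0,2,1
gen 12: 2,1,2,1,3
0,2,1,0,1
3,0,2,2,2
3,1,3,2,1
1,1,0,2,1

37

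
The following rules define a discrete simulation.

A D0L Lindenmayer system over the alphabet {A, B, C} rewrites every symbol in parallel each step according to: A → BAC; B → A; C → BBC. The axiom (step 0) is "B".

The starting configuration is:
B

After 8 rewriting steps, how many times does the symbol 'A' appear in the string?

k=0  B
k=1  A
k=2  BAC
k=3  ABACBBC
k=4  BACABACBBCAABBC
k=5  ABACBBCBACABACBBCAABBCBACBACAABBC
k=6  BACABACBBCAABBCABACBBCBACABACBBCAABBCBACBACAABBCABACBBCABACBBCBACBACAABBC
k=7  ABACBBCBACABACBBCAABBCBACBACAABBCBACABACBBCAABBCABACBBCBAC…BBCBACABACBBCAABBCBACABACBBCAABBCABACBBCABACBBCBACBACAABBC  (len 161)
k=8  BACABACBBCAABBCABACBBCBACABACBBCAABBCBACBACAABBCABACBBCABA…BBCBACABACBBCAABBCBACABACBBCAABBCABACBBCABACBBCBACBACAABBC  (len 355)

117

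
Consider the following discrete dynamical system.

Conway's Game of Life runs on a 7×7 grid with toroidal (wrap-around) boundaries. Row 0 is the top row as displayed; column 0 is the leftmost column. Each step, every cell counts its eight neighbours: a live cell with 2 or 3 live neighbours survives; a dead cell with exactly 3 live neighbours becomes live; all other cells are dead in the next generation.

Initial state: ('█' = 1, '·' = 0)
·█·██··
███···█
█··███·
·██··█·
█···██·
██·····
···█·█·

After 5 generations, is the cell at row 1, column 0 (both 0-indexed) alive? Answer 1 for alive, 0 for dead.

k=0  ·█·██··
███···█
█··███·
·██··█·
█···██·
██·····
···█·█·
k=1  ·█·████
······█
···███·
███····
█·█·██·
██···█·
██·█···
k=2  ·█·████
█·█···█
███████
█·█····
··████·
···█·█·
···█···
k=3  ·█·████
·······
····██·
█······
·██··██
·····█·
···█··█
k=4  █·█████
···█··█
·······
██··█··
██···██
█·█·██·
█·██··█
k=5  ·······
█·██··█
█······
·█···█·
··██···
··█·█··
·······

1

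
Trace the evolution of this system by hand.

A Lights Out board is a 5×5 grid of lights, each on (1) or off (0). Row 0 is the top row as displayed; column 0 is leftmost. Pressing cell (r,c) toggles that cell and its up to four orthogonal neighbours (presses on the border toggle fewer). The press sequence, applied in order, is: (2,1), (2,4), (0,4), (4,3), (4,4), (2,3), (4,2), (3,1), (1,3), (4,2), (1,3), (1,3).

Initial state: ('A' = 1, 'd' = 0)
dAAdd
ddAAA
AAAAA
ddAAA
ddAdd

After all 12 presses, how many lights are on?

12

gen 0: dAAdd
ddAAA
AAAAA
ddAAA
ddAdd
gen 1: dAAdd
dAAAA
dddAA
dAAAA
ddAdd
gen 2: dAAdd
dAAAd
ddddd
dAAAd
ddAdd
gen 3: dAAAA
dAAAA
ddddd
dAAAd
ddAdd
gen 4: dAAAA
dAAAA
ddddd
dAAdd
dddAA
gen 5: dAAAA
dAAAA
ddddd
dAAdA
ddddd
gen 6: dAAAA
dAAdA
ddAAA
dAAAA
ddddd
gen 7: dAAAA
dAAdA
ddAAA
dAdAA
dAAAd
gen 8: dAAAA
dAAdA
dAAAA
AdAAA
ddAAd
gen 9: dAAdA
dAdAd
dAAdA
AdAAA
ddAAd
gen 10: dAAdA
dAdAd
dAAdA
AddAA
dAddd
gen 11: dAAAA
dAAdA
dAAAA
AddAA
dAddd
gen 12: dAAdA
dAdAd
dAAdA
AddAA
dAddd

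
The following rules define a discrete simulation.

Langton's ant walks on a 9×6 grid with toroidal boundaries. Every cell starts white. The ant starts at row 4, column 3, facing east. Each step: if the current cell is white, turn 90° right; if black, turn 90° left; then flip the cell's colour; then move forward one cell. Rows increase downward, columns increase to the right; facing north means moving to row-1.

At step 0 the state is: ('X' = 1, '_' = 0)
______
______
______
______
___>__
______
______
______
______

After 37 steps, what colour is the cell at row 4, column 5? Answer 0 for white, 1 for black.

gen 0: ______
______
______
______
___>__
______
______
______
______
gen 1: ______
______
______
______
___X__
___v__
______
______
______
gen 2: ______
______
______
______
___X__
__<X__
______
______
______
gen 3: ______
______
______
______
__^X__
__XX__
______
______
______
gen 4: ______
______
______
______
__X>__
__XX__
______
______
______
gen 5: ______
______
______
___^__
__X___
__XX__
______
______
______
gen 6: ______
______
______
___X>_
__X___
__XX__
______
______
______
gen 7: ______
______
______
___XX_
__X_v_
__XX__
______
______
______
gen 8: ______
______
______
___XX_
__X<X_
__XX__
______
______
______
gen 9: ______
______
______
___^X_
__XXX_
__XX__
______
______
______
gen 10: ______
______
______
__<_X_
__XXX_
__XX__
______
______
______
gen 11: ______
______
__^___
__X_X_
__XXX_
__XX__
______
______
______
gen 12: ______
______
__X>__
__X_X_
__XXX_
__XX__
______
______
______
gen 13: ______
______
__XX__
__XvX_
__XXX_
__XX__
______
______
______
gen 14: ______
______
__XX__
__<XX_
__XXX_
__XX__
______
______
______
gen 15: ______
______
__XX__
___XX_
__vXX_
__XX__
______
______
______
gen 16: ______
______
__XX__
___XX_
___>X_
__XX__
______
______
______
gen 17: ______
______
__XX__
___^X_
____X_
__XX__
______
______
______
gen 18: ______
______
__XX__
__<_X_
____X_
__XX__
______
______
______
gen 19: ______
______
__^X__
__X_X_
____X_
__XX__
______
______
______
gen 20: ______
______
_<_X__
__X_X_
____X_
__XX__
______
______
______
gen 21: ______
_^____
_X_X__
__X_X_
____X_
__XX__
______
______
______
gen 22: ______
_X>___
_X_X__
__X_X_
____X_
__XX__
______
______
______
gen 23: ______
_XX___
_XvX__
__X_X_
____X_
__XX__
______
______
______
gen 24: ______
_XX___
_<XX__
__X_X_
____X_
__XX__
______
______
______
gen 25: ______
_XX___
__XX__
_vX_X_
____X_
__XX__
______
______
______
gen 26: ______
_XX___
__XX__
<XX_X_
____X_
__XX__
______
______
______
gen 27: ______
_XX___
^_XX__
XXX_X_
____X_
__XX__
______
______
______
gen 28: ______
_XX___
X>XX__
XXX_X_
____X_
__XX__
______
______
______
gen 29: ______
_XX___
XXXX__
XvX_X_
____X_
__XX__
______
______
______
gen 30: ______
_XX___
XXXX__
X_>_X_
____X_
__XX__
______
______
______
gen 31: ______
_XX___
XX^X__
X___X_
____X_
__XX__
______
______
______
gen 32: ______
_XX___
X<_X__
X___X_
____X_
__XX__
______
______
______
gen 33: ______
_XX___
X__X__
Xv__X_
____X_
__XX__
______
______
______
gen 34: ______
_XX___
X__X__
<X__X_
____X_
__XX__
______
______
______
gen 35: ______
_XX___
X__X__
_X__X_
v___X_
__XX__
______
______
______
gen 36: ______
_XX___
X__X__
_X__X_
X___X<
__XX__
______
______
______
gen 37: ______
_XX___
X__X__
_X__X^
X___XX
__XX__
______
______
______

1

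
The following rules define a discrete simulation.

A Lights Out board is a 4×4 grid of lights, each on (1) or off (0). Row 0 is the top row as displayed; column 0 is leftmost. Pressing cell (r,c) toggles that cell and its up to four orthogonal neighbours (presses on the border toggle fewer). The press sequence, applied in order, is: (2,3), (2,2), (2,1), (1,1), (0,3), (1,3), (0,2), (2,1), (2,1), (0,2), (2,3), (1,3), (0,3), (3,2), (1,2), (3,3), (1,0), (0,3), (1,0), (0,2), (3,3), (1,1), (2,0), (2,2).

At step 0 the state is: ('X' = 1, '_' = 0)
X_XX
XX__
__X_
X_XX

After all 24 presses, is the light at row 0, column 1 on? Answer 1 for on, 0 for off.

k=0  X_XX
XX__
__X_
X_XX
k=1  X_XX
XX_X
___X
X_X_
k=2  X_XX
XXXX
_XX_
X___
k=3  X_XX
X_XX
X___
XX__
k=4  XXXX
_X_X
XX__
XX__
k=5  XX__
_X__
XX__
XX__
k=6  XX_X
_XXX
XX_X
XX__
k=7  X_X_
_X_X
XX_X
XX__
k=8  X_X_
___X
__XX
X___
k=9  X_X_
_X_X
XX_X
XX__
k=10  XX_X
_XXX
XX_X
XX__
k=11  XX_X
_XX_
XXX_
XX_X
k=12  XX__
_X_X
XXXX
XX_X
k=13  XXXX
_X__
XXXX
XX_X
k=14  XXXX
_X__
XX_X
X_X_
k=15  XX_X
__XX
XXXX
X_X_
k=16  XX_X
__XX
XXX_
X__X
k=17  _X_X
XXXX
_XX_
X__X
k=18  _XX_
XXX_
_XX_
X__X
k=19  XXX_
__X_
XXX_
X__X
k=20  X__X
____
XXX_
X__X
k=21  X__X
____
XXXX
X_X_
k=22  XX_X
XXX_
X_XX
X_X_
k=23  XX_X
_XX_
_XXX
__X_
k=24  XX_X
_X__
____
____

1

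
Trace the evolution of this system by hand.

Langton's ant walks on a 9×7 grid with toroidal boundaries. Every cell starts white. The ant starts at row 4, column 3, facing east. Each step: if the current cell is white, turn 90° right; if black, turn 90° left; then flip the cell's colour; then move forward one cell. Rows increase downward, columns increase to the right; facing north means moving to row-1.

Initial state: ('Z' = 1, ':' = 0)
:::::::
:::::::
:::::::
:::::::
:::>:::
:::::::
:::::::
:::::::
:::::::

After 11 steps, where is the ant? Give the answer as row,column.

t=0: :::::::
:::::::
:::::::
:::::::
:::>:::
:::::::
:::::::
:::::::
:::::::
t=1: :::::::
:::::::
:::::::
:::::::
:::Z:::
:::v:::
:::::::
:::::::
:::::::
t=2: :::::::
:::::::
:::::::
:::::::
:::Z:::
::<Z:::
:::::::
:::::::
:::::::
t=3: :::::::
:::::::
:::::::
:::::::
::^Z:::
::ZZ:::
:::::::
:::::::
:::::::
t=4: :::::::
:::::::
:::::::
:::::::
::Z>:::
::ZZ:::
:::::::
:::::::
:::::::
t=5: :::::::
:::::::
:::::::
:::^:::
::Z::::
::ZZ:::
:::::::
:::::::
:::::::
t=6: :::::::
:::::::
:::::::
:::Z>::
::Z::::
::ZZ:::
:::::::
:::::::
:::::::
t=7: :::::::
:::::::
:::::::
:::ZZ::
::Z:v::
::ZZ:::
:::::::
:::::::
:::::::
t=8: :::::::
:::::::
:::::::
:::ZZ::
::Z<Z::
::ZZ:::
:::::::
:::::::
:::::::
t=9: :::::::
:::::::
:::::::
:::^Z::
::ZZZ::
::ZZ:::
:::::::
:::::::
:::::::
t=10: :::::::
:::::::
:::::::
::<:Z::
::ZZZ::
::ZZ:::
:::::::
:::::::
:::::::
t=11: :::::::
:::::::
::^::::
::Z:Z::
::ZZZ::
::ZZ:::
:::::::
:::::::
:::::::

2,2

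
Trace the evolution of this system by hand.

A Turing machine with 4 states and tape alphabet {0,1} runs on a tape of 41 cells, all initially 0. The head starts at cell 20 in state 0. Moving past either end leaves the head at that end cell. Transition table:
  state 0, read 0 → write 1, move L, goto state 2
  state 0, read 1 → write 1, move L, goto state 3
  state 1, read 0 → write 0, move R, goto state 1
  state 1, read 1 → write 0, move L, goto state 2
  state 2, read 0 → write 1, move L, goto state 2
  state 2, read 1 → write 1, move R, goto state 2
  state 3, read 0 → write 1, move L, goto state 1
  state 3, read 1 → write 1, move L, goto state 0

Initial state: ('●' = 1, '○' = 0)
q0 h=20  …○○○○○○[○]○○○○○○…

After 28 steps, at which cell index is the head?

7

t=0: q0 h=20  …○○○○○○[○]○○○○○○…
t=1: q2 h=19  …○○○○○○[○]●○○○○○…
t=2: q2 h=18  …○○○○○○[○]●●○○○○…
t=3: q2 h=17  …○○○○○○[○]●●●○○○…
t=4: q2 h=16  …○○○○○○[○]●●●●○○…
t=5: q2 h=15  …○○○○○○[○]●●●●●○…
t=6: q2 h=14  …○○○○○○[○]●●●●●●…
t=7: q2 h=13  …○○○○○○[○]●●●●●●…
t=8: q2 h=12  …○○○○○○[○]●●●●●●…
t=9: q2 h=11  …○○○○○○[○]●●●●●●…
t=10: q2 h=10  …○○○○○○[○]●●●●●●…
t=11: q2 h= 9  …○○○○○○[○]●●●●●●…
t=12: q2 h= 8  …○○○○○○[○]●●●●●●…
t=13: q2 h= 7  …○○○○○○[○]●●●●●●…
t=14: q2 h= 6  |○○○○○○[○]●●●●●●…
t=15: q2 h= 5  |○○○○○[○]●●●●●●…
t=16: q2 h= 4  |○○○○[○]●●●●●●…
t=17: q2 h= 3  |○○○[○]●●●●●●…
t=18: q2 h= 2  |○○[○]●●●●●●…
t=19: q2 h= 1  |○[○]●●●●●●…
t=20: q2 h= 0  |[○]●●●●●●…
t=21: q2 h= 0  |[●]●●●●●●…
t=22: q2 h= 1  |●[●]●●●●●●…
t=23: q2 h= 2  |●●[●]●●●●●●…
t=24: q2 h= 3  |●●●[●]●●●●●●…
t=25: q2 h= 4  |●●●●[●]●●●●●●…
t=26: q2 h= 5  |●●●●●[●]●●●●●●…
t=27: q2 h= 6  |●●●●●●[●]●●●●●●…
t=28: q2 h= 7  …●●●●●●[●]●●●●●●…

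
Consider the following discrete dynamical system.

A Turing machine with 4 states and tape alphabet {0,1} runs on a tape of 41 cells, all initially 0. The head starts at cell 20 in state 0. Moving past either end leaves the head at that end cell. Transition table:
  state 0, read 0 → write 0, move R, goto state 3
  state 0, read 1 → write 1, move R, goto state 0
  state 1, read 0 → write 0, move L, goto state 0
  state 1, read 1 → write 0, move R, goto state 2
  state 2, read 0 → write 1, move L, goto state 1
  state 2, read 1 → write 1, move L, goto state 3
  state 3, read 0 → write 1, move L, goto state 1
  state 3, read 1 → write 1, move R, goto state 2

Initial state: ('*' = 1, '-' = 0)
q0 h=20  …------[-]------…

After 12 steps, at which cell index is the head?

k=0  q0 h=20  …------[-]------…
k=1  q3 h=21  …------[-]------…
k=2  q1 h=20  …------[-]*-----…
k=3  q0 h=19  …------[-]-*----…
k=4  q3 h=20  …------[-]*-----…
k=5  q1 h=19  …------[-]**----…
k=6  q0 h=18  …------[-]-**---…
k=7  q3 h=19  …------[-]**----…
k=8  q1 h=18  …------[-]***---…
k=9  q0 h=17  …------[-]-***--…
k=10  q3 h=18  …------[-]***---…
k=11  q1 h=17  …------[-]****--…
k=12  q0 h=16  …------[-]-****-…

16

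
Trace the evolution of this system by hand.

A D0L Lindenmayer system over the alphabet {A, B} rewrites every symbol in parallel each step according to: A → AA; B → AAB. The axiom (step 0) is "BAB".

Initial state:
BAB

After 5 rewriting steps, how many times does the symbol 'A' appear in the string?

156

[0] BAB
[1] AABAAAAB
[2] AAAAAABAAAAAAAAAAB
[3] AAAAAAAAAAAAAABAAAAAAAAAAAAAAAAAAAAAAB
[4] AAAAAAAAAAAAAAAAAAAAAAAAAAAAAABAAAAAAAAAAAAAAAAAAAAAAAAAAAAAAAAAAAAAAAAAAAAAAB
[5] AAAAAAAAAAAAAAAAAAAAAAAAAAAAAAAAAAAAAAAAAAAAAAAAAAAAAAAAAA…AAAAAAAAAAAAAAAAAAAAAAAAAAAAAAAAAAAAAAAAAAAAAAAAAAAAAAAAAB  (len 158)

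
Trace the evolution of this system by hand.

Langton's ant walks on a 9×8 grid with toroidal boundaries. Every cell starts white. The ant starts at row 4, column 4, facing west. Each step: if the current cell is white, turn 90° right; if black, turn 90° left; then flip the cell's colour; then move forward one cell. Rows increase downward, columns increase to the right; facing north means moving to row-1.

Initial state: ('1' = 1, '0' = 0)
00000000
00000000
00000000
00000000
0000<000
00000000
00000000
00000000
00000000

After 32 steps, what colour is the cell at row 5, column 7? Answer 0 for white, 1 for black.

0) 00000000
00000000
00000000
00000000
0000<000
00000000
00000000
00000000
00000000
1) 00000000
00000000
00000000
0000^000
00001000
00000000
00000000
00000000
00000000
2) 00000000
00000000
00000000
00001>00
00001000
00000000
00000000
00000000
00000000
3) 00000000
00000000
00000000
00001100
00001v00
00000000
00000000
00000000
00000000
4) 00000000
00000000
00000000
00001100
0000<100
00000000
00000000
00000000
00000000
5) 00000000
00000000
00000000
00001100
00000100
0000v000
00000000
00000000
00000000
6) 00000000
00000000
00000000
00001100
00000100
000<1000
00000000
00000000
00000000
7) 00000000
00000000
00000000
00001100
000^0100
00011000
00000000
00000000
00000000
8) 00000000
00000000
00000000
00001100
0001>100
00011000
00000000
00000000
00000000
9) 00000000
00000000
00000000
00001100
00011100
0001v000
00000000
00000000
00000000
10) 00000000
00000000
00000000
00001100
00011100
00010>00
00000000
00000000
00000000
11) 00000000
00000000
00000000
00001100
00011100
00010100
00000v00
00000000
00000000
12) 00000000
00000000
00000000
00001100
00011100
00010100
0000<100
00000000
00000000
13) 00000000
00000000
00000000
00001100
00011100
0001^100
00001100
00000000
00000000
14) 00000000
00000000
00000000
00001100
00011100
00011>00
00001100
00000000
00000000
15) 00000000
00000000
00000000
00001100
00011^00
00011000
00001100
00000000
00000000
16) 00000000
00000000
00000000
00001100
0001<000
00011000
00001100
00000000
00000000
17) 00000000
00000000
00000000
00001100
00010000
0001v000
00001100
00000000
00000000
18) 00000000
00000000
00000000
00001100
00010000
00010>00
00001100
00000000
00000000
19) 00000000
00000000
00000000
00001100
00010000
00010100
00001v00
00000000
00000000
20) 00000000
00000000
00000000
00001100
00010000
00010100
000010>0
00000000
00000000
21) 00000000
00000000
00000000
00001100
00010000
00010100
00001010
000000v0
00000000
22) 00000000
00000000
00000000
00001100
00010000
00010100
00001010
00000<10
00000000
23) 00000000
00000000
00000000
00001100
00010000
00010100
00001^10
00000110
00000000
24) 00000000
00000000
00000000
00001100
00010000
00010100
000011>0
00000110
00000000
25) 00000000
00000000
00000000
00001100
00010000
000101^0
00001100
00000110
00000000
26) 00000000
00000000
00000000
00001100
00010000
0001011>
00001100
00000110
00000000
27) 00000000
00000000
00000000
00001100
00010000
00010111
0000110v
00000110
00000000
28) 00000000
00000000
00000000
00001100
00010000
00010111
000011<1
00000110
00000000
29) 00000000
00000000
00000000
00001100
00010000
000101^1
00001111
00000110
00000000
30) 00000000
00000000
00000000
00001100
00010000
00010<01
00001111
00000110
00000000
31) 00000000
00000000
00000000
00001100
00010000
00010001
00001v11
00000110
00000000
32) 00000000
00000000
00000000
00001100
00010000
00010001
000010>1
00000110
00000000

1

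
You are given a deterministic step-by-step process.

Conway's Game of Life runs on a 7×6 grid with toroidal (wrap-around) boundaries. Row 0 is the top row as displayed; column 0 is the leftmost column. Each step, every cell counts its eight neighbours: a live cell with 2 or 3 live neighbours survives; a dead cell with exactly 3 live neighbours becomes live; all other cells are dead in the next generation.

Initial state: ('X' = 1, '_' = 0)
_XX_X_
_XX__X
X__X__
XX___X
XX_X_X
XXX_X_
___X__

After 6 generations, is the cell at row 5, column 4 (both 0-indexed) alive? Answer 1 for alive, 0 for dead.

k=0  _XX_X_
_XX__X
X__X__
XX___X
XX_X_X
XXX_X_
___X__
k=1  XX__X_
____XX
____X_
______
___X__
____X_
X___XX
k=2  _X_X__
X__XX_
____XX
______
______
___XX_
XX_XX_
k=3  _X____
X_XX__
___XXX
______
______
__XXXX
XX___X
k=4  _____X
XXXX_X
__XXXX
____X_
___XX_
_XXXXX
_X_X_X
k=5  ___X_X
_X____
______
__X___
______
_X___X
_X_X_X
k=6  ______
______
______
______
______
__X_X_
_____X

1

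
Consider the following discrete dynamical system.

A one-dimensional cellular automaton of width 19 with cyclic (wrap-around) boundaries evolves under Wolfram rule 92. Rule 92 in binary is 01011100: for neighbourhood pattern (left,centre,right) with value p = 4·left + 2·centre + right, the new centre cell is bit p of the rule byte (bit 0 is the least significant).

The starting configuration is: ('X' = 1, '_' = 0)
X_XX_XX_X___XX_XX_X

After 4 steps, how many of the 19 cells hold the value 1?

12

gen 0: X_XX_XX_X___XX_XX_X
gen 1: X_XX_XX_XX__XX_XX_X
gen 2: X_XX_XX_XXX_XX_XX_X
gen 3: X_XX_XX_X_X_XX_XX_X
gen 4: X_XX_XX_X_X_XX_XX_X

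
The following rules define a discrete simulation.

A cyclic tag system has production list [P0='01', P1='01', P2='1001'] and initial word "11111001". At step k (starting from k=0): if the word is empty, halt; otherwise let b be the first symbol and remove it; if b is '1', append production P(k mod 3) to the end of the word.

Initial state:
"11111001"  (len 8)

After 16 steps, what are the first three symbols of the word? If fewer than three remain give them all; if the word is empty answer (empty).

010

[0] "11111001"  (len 8)
[1] "111100101"  (len 9)
[2] "1110010101"  (len 10)
[3] "1100101011001"  (len 13)
[4] "10010101100101"  (len 14)
[5] "001010110010101"  (len 15)
[6] "01010110010101"  (len 14)
[7] "1010110010101"  (len 13)
[8] "01011001010101"  (len 14)
[9] "1011001010101"  (len 13)
[10] "01100101010101"  (len 14)
[11] "1100101010101"  (len 13)
[12] "1001010101011001"  (len 16)
[13] "00101010101100101"  (len 17)
[14] "0101010101100101"  (len 16)
[15] "101010101100101"  (len 15)
[16] "0101010110010101"  (len 16)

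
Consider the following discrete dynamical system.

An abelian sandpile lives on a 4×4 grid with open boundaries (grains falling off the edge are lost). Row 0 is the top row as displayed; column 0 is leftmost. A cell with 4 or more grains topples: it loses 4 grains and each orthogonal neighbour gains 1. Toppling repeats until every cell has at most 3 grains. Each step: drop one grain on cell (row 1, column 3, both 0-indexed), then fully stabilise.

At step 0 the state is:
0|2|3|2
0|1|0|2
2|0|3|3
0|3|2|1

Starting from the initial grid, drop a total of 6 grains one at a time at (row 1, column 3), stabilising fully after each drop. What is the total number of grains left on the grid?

k=0  0|2|3|2
0|1|0|2
2|0|3|3
0|3|2|1
k=1  0|2|3|2
0|1|0|3
2|0|3|3
0|3|2|1
k=2  0|2|3|3
0|1|2|1
2|1|0|1
0|3|3|2
k=3  0|2|3|3
0|1|2|2
2|1|0|1
0|3|3|2
k=4  0|2|3|3
0|1|2|3
2|1|0|1
0|3|3|2
k=5  0|3|1|1
0|2|0|2
2|1|1|2
0|3|3|2
k=6  0|3|1|1
0|2|0|3
2|1|1|2
0|3|3|2

24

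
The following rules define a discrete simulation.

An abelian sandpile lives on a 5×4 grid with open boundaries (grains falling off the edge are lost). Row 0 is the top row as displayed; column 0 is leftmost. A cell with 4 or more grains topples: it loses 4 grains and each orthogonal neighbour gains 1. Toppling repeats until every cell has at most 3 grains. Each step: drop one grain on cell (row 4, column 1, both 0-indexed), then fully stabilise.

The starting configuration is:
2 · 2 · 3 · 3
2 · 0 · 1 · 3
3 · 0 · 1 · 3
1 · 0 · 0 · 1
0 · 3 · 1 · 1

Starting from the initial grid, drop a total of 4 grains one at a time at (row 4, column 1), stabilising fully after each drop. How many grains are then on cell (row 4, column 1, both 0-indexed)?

3

gen 0: 2 · 2 · 3 · 3
2 · 0 · 1 · 3
3 · 0 · 1 · 3
1 · 0 · 0 · 1
0 · 3 · 1 · 1
gen 1: 2 · 2 · 3 · 3
2 · 0 · 1 · 3
3 · 0 · 1 · 3
1 · 1 · 0 · 1
1 · 0 · 2 · 1
gen 2: 2 · 2 · 3 · 3
2 · 0 · 1 · 3
3 · 0 · 1 · 3
1 · 1 · 0 · 1
1 · 1 · 2 · 1
gen 3: 2 · 2 · 3 · 3
2 · 0 · 1 · 3
3 · 0 · 1 · 3
1 · 1 · 0 · 1
1 · 2 · 2 · 1
gen 4: 2 · 2 · 3 · 3
2 · 0 · 1 · 3
3 · 0 · 1 · 3
1 · 1 · 0 · 1
1 · 3 · 2 · 1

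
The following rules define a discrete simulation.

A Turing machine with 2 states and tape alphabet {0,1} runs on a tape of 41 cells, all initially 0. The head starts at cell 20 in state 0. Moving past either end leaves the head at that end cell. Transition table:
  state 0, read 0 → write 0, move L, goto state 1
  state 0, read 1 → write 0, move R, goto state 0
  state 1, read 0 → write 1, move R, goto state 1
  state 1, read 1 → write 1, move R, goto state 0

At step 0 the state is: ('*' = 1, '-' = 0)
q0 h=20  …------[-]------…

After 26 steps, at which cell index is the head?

39

[0] q0 h=20  …------[-]------…
[1] q1 h=19  …------[-]------…
[2] q1 h=20  …-----*[-]------…
[3] q1 h=21  …----**[-]------…
[4] q1 h=22  …---***[-]------…
[5] q1 h=23  …--****[-]------…
[6] q1 h=24  …-*****[-]------…
[7] q1 h=25  …******[-]------…
[8] q1 h=26  …******[-]------…
[9] q1 h=27  …******[-]------…
[10] q1 h=28  …******[-]------…
[11] q1 h=29  …******[-]------…
[12] q1 h=30  …******[-]------…
[13] q1 h=31  …******[-]------…
[14] q1 h=32  …******[-]------…
[15] q1 h=33  …******[-]------…
[16] q1 h=34  …******[-]------|
[17] q1 h=35  …******[-]-----|
[18] q1 h=36  …******[-]----|
[19] q1 h=37  …******[-]---|
[20] q1 h=38  …******[-]--|
[21] q1 h=39  …******[-]-|
[22] q1 h=40  …******[-]|
[23] q1 h=40  …******[*]|
[24] q0 h=40  …******[*]|
[25] q0 h=40  …******[-]|
[26] q1 h=39  …******[*]-|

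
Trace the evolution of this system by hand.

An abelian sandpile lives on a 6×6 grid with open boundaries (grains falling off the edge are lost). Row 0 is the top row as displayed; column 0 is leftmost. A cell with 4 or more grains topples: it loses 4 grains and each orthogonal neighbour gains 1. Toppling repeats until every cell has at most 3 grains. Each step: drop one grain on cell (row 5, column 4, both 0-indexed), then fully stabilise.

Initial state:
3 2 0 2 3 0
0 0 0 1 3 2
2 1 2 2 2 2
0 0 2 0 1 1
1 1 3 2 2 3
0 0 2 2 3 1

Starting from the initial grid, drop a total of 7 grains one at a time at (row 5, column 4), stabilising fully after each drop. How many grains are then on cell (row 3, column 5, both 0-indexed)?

2

t=0: 3 2 0 2 3 0
0 0 0 1 3 2
2 1 2 2 2 2
0 0 2 0 1 1
1 1 3 2 2 3
0 0 2 2 3 1
t=1: 3 2 0 2 3 0
0 0 0 1 3 2
2 1 2 2 2 2
0 0 2 0 1 1
1 1 3 2 3 3
0 0 2 3 0 2
t=2: 3 2 0 2 3 0
0 0 0 1 3 2
2 1 2 2 2 2
0 0 2 0 1 1
1 1 3 2 3 3
0 0 2 3 1 2
t=3: 3 2 0 2 3 0
0 0 0 1 3 2
2 1 2 2 2 2
0 0 2 0 1 1
1 1 3 2 3 3
0 0 2 3 2 2
t=4: 3 2 0 2 3 0
0 0 0 1 3 2
2 1 2 2 2 2
0 0 2 0 1 1
1 1 3 2 3 3
0 0 2 3 3 2
t=5: 3 2 0 2 3 0
0 0 0 1 3 2
2 1 2 2 2 2
0 0 3 1 2 2
1 2 1 1 2 1
0 1 0 2 3 0
t=6: 3 2 0 2 3 0
0 0 0 1 3 2
2 1 2 2 2 2
0 0 3 1 2 2
1 2 1 1 3 1
0 1 0 3 0 1
t=7: 3 2 0 2 3 0
0 0 0 1 3 2
2 1 2 2 2 2
0 0 3 1 2 2
1 2 1 1 3 1
0 1 0 3 1 1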